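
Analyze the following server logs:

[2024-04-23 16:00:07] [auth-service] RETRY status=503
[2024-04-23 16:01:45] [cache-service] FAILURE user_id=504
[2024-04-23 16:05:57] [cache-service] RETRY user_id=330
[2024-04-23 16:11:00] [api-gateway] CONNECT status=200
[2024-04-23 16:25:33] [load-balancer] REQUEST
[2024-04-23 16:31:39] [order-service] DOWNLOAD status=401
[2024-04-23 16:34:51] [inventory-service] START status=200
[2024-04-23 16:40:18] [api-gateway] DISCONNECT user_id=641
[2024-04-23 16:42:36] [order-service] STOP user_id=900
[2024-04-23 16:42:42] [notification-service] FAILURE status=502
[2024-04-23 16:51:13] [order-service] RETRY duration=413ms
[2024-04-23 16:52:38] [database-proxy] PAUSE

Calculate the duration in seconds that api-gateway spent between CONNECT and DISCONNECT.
1758

To calculate state duration:

1. Find CONNECT event for api-gateway: 2024-04-23 16:11:00
2. Find DISCONNECT event for api-gateway: 2024-04-23 16:40:18
3. Calculate duration: 2024-04-23 16:40:18 - 2024-04-23 16:11:00 = 1758 seconds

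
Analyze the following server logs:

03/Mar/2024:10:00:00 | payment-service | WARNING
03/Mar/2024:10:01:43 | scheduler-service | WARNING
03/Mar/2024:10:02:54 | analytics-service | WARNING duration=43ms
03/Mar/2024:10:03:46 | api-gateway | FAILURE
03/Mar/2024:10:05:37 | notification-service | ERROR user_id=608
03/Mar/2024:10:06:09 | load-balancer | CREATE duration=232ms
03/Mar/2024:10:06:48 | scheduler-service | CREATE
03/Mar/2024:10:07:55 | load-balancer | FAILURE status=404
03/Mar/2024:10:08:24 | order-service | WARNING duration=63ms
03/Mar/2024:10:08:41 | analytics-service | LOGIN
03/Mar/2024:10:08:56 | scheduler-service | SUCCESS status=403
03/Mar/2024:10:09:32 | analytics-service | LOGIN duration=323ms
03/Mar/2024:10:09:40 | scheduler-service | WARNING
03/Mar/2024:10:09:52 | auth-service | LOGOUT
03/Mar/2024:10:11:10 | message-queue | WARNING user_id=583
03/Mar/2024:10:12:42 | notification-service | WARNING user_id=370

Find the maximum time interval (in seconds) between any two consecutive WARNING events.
330

To find the longest gap:

1. Extract all WARNING events in chronological order
2. Calculate time differences between consecutive events
3. Find the maximum difference
4. Longest gap: 330 seconds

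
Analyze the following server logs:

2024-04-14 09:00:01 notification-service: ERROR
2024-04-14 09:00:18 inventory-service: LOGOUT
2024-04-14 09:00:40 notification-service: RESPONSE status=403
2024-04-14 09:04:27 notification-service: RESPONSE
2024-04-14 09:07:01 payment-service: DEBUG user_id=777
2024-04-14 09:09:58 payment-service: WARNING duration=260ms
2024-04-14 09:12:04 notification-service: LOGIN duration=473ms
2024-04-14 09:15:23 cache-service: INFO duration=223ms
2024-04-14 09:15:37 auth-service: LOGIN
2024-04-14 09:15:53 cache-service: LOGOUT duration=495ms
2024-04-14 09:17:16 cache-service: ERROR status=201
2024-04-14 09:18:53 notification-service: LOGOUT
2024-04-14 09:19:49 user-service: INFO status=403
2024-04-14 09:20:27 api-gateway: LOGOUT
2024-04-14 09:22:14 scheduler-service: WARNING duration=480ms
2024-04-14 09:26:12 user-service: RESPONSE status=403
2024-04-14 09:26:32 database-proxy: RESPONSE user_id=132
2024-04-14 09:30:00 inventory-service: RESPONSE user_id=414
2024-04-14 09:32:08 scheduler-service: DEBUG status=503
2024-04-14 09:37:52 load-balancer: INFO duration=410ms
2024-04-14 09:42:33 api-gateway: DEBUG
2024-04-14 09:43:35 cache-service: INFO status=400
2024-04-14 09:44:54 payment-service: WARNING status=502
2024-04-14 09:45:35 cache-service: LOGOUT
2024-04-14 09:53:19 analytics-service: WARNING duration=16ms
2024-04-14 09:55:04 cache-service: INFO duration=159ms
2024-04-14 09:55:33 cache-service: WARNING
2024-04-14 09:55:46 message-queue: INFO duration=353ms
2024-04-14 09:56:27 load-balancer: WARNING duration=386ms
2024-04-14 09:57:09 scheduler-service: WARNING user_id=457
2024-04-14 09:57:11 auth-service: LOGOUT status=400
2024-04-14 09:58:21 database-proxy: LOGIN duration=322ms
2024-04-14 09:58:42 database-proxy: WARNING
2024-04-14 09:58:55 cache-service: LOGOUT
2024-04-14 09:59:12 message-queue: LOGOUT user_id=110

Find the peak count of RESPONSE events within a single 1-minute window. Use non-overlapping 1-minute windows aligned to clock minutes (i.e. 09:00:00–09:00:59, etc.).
2

To find the burst window:

1. Divide the log period into non-overlapping 1-minute windows starting at 09:00
2. Count RESPONSE events in each window
3. Find the window with maximum count
4. Maximum events in a window: 2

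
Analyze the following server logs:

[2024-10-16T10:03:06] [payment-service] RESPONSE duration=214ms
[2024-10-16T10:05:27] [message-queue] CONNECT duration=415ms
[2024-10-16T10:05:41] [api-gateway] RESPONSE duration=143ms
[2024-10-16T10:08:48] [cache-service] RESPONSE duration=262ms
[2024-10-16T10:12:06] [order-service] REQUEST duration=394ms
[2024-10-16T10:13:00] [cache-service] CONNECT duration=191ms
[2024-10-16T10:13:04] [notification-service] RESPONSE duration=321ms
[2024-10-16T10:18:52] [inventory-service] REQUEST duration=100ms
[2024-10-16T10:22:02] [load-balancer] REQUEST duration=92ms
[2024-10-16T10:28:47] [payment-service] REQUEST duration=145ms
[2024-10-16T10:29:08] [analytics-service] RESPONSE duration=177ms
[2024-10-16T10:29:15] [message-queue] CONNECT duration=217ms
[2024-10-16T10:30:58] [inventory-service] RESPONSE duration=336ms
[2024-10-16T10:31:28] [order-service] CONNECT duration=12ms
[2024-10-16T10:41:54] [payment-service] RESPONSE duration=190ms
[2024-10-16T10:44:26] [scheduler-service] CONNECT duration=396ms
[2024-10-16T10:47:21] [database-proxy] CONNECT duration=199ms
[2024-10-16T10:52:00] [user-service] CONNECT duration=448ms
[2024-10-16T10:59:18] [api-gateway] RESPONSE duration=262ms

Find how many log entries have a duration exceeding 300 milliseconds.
6

To count timeouts:

1. Threshold: 300ms
2. Extract duration from each log entry
3. Count entries where duration > 300
4. Timeout count: 6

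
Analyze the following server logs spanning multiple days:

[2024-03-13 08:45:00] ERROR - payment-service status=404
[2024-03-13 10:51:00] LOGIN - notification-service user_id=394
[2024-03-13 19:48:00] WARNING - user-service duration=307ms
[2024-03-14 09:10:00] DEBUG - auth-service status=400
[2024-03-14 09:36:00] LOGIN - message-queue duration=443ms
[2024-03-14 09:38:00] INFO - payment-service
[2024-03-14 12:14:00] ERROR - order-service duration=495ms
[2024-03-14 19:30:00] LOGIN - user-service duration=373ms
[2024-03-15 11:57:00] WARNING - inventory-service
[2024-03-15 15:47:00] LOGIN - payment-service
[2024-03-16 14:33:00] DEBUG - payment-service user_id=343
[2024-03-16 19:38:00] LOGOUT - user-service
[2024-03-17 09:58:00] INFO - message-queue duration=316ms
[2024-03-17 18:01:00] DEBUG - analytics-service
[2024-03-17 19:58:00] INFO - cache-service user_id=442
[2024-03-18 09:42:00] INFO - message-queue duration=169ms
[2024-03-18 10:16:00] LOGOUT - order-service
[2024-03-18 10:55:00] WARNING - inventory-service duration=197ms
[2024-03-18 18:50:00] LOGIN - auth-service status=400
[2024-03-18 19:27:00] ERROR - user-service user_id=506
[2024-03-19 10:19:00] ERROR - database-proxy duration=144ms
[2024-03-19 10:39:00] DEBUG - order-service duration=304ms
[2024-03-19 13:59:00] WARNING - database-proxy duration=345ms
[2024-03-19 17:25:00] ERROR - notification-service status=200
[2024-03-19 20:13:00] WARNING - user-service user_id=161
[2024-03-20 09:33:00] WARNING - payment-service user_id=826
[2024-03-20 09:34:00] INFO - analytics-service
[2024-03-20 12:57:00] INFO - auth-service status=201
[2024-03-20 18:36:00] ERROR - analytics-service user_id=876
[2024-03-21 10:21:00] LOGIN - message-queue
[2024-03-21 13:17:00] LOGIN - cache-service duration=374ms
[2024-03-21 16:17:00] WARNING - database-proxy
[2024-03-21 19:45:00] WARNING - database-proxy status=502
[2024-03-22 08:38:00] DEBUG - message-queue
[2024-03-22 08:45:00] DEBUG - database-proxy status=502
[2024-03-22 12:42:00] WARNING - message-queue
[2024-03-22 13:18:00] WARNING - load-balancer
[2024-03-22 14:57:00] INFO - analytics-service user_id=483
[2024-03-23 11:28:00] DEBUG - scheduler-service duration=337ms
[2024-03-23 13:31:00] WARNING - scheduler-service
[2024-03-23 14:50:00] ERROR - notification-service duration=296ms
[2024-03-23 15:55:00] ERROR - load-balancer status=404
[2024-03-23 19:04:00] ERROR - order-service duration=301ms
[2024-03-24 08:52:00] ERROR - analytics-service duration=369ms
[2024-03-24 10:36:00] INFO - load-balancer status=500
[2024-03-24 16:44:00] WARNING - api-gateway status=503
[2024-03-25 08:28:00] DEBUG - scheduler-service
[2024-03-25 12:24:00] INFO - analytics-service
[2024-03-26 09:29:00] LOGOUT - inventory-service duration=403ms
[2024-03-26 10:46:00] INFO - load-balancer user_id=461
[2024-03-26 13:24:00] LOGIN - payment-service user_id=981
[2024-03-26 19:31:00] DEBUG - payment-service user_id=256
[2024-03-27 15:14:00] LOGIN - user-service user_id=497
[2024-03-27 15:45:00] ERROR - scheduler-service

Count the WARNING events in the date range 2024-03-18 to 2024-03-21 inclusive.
6

To filter by date range:

1. Date range: 2024-03-18 through 2024-03-21, both dates inclusive
2. Filter for WARNING events whose date falls in this range
3. Count matching events: 6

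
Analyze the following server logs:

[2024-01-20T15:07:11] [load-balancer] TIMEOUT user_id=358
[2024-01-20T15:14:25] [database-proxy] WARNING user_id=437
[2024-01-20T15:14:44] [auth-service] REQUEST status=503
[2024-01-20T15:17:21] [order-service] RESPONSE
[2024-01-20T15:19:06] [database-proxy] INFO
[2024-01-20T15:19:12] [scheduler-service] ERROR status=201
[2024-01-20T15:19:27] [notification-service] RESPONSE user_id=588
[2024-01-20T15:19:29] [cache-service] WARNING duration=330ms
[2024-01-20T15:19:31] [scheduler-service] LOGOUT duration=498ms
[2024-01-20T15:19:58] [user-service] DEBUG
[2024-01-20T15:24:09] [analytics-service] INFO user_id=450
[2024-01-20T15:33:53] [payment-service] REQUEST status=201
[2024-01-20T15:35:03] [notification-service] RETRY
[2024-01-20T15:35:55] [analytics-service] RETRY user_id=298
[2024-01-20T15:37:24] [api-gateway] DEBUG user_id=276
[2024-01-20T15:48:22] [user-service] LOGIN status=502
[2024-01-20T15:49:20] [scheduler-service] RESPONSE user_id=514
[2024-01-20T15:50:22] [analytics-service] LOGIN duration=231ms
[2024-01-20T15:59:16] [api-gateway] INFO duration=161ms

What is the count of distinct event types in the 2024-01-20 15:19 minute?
6

To count unique event types:

1. Filter events in the minute starting at 2024-01-20 15:19
2. Extract event types from matching entries
3. Count unique types: 6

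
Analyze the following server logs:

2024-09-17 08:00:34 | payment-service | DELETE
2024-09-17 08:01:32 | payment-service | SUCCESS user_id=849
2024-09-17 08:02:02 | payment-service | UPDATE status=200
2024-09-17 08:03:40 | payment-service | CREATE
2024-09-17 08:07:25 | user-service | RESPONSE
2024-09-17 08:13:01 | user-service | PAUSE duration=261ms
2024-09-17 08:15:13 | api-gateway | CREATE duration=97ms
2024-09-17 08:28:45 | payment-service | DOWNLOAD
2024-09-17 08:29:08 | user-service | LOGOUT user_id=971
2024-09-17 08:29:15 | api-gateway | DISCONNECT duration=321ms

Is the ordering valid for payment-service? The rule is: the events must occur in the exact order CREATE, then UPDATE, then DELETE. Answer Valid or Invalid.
Invalid

To validate ordering:

1. Required order: CREATE → UPDATE → DELETE
2. Rule: the events must occur in the exact order CREATE, then UPDATE, then DELETE
3. Check actual order of events for payment-service
4. Result: Invalid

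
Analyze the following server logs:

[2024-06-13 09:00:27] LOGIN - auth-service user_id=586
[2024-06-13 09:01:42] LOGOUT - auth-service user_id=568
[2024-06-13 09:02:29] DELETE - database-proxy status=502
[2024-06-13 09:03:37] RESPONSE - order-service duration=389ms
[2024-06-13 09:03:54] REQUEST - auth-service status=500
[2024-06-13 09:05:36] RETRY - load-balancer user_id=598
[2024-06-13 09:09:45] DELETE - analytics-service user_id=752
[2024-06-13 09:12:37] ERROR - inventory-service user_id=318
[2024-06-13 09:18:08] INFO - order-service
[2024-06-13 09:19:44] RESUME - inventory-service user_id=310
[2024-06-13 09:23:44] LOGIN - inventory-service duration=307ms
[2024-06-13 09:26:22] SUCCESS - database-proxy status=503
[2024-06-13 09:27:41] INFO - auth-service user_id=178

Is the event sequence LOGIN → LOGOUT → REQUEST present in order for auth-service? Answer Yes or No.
Yes

To verify sequence order:

1. Find all events in sequence LOGIN → LOGOUT → REQUEST for auth-service
2. Extract their timestamps
3. Check if timestamps are in ascending order
4. Result: Yes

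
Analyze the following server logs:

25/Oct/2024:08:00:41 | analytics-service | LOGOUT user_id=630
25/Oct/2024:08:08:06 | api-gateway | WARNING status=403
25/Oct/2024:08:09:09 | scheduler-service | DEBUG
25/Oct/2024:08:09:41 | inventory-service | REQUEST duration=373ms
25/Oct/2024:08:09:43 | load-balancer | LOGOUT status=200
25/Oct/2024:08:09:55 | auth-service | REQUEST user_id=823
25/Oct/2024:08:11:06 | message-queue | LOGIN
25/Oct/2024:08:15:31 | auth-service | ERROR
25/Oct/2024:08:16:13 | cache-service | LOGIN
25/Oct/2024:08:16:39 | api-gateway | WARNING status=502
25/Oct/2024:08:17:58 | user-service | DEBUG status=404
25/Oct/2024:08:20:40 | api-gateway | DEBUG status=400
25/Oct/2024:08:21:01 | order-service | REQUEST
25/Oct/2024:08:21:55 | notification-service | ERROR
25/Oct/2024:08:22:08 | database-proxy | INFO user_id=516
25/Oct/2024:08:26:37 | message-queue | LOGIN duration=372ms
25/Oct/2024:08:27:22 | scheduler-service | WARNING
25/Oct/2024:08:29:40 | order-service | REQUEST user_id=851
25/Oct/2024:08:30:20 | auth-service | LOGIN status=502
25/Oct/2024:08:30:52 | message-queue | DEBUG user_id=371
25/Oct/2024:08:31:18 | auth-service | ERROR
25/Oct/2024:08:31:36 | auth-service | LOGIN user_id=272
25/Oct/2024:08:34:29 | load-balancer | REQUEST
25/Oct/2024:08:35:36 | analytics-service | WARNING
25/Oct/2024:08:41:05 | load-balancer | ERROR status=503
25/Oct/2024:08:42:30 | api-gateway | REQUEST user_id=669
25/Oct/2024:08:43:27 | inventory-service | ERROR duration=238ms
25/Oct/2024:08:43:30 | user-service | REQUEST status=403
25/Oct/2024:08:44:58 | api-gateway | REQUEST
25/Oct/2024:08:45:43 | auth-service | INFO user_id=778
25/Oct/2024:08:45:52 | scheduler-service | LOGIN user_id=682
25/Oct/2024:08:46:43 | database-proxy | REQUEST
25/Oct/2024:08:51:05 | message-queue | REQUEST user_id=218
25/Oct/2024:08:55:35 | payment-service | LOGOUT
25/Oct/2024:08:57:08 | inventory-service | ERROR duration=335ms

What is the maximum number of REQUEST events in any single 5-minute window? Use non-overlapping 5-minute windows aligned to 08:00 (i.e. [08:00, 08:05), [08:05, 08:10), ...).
3

To find the burst window:

1. Divide the log period into non-overlapping 5-minute windows starting at 08:00
2. Count REQUEST events in each window
3. Find the window with maximum count
4. Maximum events in a window: 3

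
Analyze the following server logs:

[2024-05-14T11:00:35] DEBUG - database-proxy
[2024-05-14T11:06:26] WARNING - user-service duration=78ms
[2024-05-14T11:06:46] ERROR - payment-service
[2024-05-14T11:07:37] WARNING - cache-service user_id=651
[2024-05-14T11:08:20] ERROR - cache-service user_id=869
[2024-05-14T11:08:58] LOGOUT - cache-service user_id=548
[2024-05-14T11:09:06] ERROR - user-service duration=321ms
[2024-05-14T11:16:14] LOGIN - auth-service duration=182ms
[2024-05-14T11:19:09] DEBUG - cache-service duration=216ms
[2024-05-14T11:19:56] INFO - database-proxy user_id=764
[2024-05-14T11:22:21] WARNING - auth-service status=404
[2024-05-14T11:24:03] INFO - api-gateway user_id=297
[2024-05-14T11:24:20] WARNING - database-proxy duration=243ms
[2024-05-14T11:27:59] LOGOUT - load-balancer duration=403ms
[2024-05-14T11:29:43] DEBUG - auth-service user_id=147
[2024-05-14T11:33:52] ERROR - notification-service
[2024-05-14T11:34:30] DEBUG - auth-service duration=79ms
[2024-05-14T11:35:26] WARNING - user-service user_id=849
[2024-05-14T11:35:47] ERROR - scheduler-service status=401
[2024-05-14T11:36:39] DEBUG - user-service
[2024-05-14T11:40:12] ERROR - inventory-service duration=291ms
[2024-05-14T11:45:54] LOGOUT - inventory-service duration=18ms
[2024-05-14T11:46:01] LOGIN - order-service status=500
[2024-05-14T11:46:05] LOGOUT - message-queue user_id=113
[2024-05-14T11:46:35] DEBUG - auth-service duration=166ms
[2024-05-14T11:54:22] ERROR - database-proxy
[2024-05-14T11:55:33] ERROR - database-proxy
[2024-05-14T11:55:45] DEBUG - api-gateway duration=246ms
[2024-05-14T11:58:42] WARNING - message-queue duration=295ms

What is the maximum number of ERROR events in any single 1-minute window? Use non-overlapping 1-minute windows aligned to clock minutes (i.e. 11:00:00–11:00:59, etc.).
1

To find the burst window:

1. Divide the log period into non-overlapping 1-minute windows starting at 11:00
2. Count ERROR events in each window
3. Find the window with maximum count
4. Maximum events in a window: 1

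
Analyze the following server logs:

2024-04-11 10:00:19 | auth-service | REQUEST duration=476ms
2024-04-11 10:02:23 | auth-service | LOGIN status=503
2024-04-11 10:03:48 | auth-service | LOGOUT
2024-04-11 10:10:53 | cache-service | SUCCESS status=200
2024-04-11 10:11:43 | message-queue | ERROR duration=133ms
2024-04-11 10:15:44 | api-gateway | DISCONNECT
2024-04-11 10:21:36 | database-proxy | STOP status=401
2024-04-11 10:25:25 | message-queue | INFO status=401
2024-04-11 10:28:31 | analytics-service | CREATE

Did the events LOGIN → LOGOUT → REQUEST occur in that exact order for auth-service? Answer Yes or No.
No

To verify sequence order:

1. Find all events in sequence LOGIN → LOGOUT → REQUEST for auth-service
2. Extract their timestamps
3. Check if timestamps are in ascending order
4. Result: No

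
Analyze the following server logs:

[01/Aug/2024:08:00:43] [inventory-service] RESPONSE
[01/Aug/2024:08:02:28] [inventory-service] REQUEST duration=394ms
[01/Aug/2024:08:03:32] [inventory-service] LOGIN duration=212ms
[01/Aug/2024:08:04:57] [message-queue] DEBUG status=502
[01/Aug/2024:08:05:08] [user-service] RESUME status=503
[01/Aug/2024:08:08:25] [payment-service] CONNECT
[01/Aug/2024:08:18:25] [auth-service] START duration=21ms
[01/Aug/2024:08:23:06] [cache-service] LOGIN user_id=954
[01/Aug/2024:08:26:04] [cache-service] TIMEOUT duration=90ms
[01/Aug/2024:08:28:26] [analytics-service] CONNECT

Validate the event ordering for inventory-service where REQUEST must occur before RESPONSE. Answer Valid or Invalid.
Invalid

To validate ordering:

1. Required order: REQUEST → RESPONSE
2. Rule: REQUEST must occur before RESPONSE
3. Check actual order of events for inventory-service
4. Result: Invalid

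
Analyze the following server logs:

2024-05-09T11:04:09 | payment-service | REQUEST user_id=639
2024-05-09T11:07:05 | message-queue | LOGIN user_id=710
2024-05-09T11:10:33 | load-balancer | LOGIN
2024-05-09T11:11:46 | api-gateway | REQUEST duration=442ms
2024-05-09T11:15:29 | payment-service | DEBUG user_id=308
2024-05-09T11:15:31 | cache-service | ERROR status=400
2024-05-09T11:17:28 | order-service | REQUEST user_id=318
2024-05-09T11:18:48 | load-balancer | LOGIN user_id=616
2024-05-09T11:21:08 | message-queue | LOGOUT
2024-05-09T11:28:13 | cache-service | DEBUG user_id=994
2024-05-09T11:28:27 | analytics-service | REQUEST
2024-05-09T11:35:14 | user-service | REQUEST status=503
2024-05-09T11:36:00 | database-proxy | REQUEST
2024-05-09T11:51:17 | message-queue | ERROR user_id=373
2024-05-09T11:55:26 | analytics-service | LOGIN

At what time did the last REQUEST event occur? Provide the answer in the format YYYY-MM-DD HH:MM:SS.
2024-05-09 11:36:00

To find the last event:

1. Filter for all REQUEST events
2. Sort by timestamp
3. Select the last one
4. Timestamp: 2024-05-09 11:36:00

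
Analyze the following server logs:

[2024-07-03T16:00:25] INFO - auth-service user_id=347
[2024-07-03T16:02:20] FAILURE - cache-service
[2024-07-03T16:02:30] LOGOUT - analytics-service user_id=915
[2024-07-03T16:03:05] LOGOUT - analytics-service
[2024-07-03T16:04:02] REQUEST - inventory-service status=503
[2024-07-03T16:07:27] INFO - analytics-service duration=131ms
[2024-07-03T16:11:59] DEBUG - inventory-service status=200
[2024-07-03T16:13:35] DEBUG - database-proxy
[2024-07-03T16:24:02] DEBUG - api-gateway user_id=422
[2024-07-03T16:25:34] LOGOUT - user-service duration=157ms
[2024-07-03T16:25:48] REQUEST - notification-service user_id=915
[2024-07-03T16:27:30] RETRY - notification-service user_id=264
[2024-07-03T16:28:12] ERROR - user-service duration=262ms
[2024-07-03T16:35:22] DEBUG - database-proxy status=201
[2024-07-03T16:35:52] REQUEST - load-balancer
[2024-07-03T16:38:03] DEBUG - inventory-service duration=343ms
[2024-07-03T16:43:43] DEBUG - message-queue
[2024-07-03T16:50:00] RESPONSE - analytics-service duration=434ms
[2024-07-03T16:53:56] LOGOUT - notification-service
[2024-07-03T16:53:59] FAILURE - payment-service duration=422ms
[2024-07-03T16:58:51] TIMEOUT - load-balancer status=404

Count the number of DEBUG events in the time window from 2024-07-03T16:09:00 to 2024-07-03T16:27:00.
3

To count events in the time window:

1. Window boundaries: 2024-07-03T16:09:00 to 2024-07-03T16:27:00
2. Filter for DEBUG events within this window
3. Count matching events: 3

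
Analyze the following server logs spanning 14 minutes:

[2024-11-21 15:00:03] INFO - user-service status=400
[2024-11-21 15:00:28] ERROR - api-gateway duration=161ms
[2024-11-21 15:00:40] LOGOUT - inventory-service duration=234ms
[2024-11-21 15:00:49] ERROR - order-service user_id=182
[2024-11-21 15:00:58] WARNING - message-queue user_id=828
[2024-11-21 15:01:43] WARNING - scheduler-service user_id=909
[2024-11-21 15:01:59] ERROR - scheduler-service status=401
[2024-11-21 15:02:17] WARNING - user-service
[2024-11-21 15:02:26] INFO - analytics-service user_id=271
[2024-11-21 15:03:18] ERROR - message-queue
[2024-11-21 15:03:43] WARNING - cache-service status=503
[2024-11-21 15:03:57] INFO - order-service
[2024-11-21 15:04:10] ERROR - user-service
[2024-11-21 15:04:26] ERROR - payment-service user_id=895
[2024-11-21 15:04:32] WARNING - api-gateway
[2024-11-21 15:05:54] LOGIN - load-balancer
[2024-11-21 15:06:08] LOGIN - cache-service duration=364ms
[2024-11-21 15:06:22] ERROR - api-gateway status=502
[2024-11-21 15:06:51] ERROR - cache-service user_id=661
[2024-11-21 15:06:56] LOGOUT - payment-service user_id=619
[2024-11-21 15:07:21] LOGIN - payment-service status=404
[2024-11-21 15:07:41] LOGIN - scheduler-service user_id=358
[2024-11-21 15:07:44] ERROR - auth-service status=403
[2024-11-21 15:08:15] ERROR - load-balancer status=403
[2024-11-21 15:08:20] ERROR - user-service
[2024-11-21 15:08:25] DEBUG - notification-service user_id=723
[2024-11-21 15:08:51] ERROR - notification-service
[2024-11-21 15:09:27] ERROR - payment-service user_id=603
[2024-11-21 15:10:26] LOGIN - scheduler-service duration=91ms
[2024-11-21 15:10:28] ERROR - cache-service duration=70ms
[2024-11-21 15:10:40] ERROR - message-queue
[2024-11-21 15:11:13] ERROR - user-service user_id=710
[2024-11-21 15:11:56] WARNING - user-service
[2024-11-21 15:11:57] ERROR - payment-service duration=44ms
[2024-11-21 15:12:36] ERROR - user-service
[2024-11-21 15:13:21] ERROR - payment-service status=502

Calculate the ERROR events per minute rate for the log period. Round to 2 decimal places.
1.36

To calculate the rate:

1. Count total ERROR events: 19
2. Total time period: 14 minutes
3. Rate = 19 / 14 = 1.36 events per minute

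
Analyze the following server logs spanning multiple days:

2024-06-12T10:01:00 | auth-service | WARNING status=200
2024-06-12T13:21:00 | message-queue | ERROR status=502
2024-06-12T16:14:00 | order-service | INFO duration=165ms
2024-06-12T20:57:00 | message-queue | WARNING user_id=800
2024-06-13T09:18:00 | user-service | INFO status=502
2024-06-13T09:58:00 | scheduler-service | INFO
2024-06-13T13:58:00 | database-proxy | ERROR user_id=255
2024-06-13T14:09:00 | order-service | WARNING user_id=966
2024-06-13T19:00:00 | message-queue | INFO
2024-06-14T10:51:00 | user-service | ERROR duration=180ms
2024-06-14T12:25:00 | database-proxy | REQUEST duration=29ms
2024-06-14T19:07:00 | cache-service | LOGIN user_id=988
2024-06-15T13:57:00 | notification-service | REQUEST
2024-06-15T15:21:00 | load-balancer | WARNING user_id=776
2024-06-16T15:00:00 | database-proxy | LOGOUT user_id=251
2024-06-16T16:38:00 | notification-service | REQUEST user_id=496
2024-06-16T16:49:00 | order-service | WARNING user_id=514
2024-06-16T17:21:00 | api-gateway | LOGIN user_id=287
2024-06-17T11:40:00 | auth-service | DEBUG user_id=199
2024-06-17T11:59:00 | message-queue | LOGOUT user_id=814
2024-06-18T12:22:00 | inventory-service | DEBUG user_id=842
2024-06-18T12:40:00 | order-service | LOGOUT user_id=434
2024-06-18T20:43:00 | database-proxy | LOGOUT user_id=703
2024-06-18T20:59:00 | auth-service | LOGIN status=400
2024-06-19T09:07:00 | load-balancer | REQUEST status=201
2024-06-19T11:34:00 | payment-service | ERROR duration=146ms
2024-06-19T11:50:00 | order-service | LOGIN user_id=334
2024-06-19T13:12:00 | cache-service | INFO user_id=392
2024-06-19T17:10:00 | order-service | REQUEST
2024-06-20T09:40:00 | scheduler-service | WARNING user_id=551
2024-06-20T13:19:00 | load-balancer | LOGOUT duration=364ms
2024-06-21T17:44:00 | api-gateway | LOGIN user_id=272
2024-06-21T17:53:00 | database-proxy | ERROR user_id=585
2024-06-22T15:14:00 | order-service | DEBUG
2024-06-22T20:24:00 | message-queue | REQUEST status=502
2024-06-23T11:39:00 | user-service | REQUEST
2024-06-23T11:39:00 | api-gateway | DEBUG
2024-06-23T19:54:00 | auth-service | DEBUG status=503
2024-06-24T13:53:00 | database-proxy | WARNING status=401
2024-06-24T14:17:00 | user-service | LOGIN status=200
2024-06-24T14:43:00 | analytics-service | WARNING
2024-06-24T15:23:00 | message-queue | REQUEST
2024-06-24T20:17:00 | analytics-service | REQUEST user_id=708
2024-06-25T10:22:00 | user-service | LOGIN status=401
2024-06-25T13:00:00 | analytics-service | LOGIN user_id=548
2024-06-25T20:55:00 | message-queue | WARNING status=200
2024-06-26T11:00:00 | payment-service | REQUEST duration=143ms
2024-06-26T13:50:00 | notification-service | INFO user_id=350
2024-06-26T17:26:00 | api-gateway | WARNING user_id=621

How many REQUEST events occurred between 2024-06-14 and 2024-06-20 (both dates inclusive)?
5

To filter by date range:

1. Date range: 2024-06-14 through 2024-06-20, both dates inclusive
2. Filter for REQUEST events whose date falls in this range
3. Count matching events: 5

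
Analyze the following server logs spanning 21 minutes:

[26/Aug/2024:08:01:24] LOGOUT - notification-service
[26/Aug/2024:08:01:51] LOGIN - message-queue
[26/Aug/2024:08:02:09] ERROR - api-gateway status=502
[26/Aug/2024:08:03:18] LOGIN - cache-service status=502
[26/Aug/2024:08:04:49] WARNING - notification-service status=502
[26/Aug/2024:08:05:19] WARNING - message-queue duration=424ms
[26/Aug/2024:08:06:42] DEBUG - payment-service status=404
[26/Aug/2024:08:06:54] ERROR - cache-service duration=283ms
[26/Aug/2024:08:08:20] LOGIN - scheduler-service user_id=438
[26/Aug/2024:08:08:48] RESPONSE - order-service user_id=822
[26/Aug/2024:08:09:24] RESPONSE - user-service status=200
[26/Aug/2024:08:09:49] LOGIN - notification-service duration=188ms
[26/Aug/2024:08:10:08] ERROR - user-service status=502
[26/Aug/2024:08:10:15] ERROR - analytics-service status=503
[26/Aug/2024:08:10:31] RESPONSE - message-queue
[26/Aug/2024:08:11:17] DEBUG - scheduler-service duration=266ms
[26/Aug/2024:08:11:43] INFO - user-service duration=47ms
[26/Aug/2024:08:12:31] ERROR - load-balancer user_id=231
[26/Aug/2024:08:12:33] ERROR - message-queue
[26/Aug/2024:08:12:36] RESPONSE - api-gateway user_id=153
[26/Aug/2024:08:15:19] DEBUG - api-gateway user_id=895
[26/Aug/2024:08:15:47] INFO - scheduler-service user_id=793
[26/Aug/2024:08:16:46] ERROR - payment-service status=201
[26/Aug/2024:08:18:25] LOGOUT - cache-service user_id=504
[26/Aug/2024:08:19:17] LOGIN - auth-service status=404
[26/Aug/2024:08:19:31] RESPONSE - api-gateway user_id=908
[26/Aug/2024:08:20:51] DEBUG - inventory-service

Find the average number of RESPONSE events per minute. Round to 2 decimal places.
0.24

To calculate the rate:

1. Count total RESPONSE events: 5
2. Total time period: 21 minutes
3. Rate = 5 / 21 = 0.24 events per minute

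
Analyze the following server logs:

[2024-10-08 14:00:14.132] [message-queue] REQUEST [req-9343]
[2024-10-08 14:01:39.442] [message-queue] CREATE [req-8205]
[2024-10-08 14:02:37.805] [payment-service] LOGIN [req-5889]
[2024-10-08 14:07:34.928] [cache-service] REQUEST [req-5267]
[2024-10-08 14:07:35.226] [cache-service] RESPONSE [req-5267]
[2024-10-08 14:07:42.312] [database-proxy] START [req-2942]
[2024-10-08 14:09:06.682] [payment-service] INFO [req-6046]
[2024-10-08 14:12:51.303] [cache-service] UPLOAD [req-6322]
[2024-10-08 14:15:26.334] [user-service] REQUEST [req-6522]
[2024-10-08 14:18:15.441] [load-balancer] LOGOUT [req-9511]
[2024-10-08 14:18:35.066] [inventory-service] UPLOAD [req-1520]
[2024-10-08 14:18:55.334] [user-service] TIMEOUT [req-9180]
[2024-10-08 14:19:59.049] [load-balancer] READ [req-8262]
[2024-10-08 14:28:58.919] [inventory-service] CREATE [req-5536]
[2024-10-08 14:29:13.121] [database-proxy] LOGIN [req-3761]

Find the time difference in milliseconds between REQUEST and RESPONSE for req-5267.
298

To calculate latency:

1. Find REQUEST with id req-5267: 2024-10-08 14:07:34.928
2. Find RESPONSE with id req-5267: 2024-10-08 14:07:35.226
3. Latency: 2024-10-08 14:07:35.226 - 2024-10-08 14:07:34.928 = 298ms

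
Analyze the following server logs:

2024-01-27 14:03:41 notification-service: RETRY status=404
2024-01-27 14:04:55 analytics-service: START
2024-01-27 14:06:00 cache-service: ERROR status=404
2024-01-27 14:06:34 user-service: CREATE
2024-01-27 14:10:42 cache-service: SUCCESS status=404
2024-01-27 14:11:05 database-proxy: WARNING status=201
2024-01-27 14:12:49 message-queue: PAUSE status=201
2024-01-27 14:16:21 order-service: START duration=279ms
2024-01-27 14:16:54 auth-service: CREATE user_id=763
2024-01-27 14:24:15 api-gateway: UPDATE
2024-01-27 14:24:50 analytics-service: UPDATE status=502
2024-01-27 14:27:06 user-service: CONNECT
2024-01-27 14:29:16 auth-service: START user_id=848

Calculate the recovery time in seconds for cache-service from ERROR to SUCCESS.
282

To calculate recovery time:

1. Find ERROR event for cache-service: 2024-01-27 14:06:00
2. Find next SUCCESS event for cache-service: 2024-01-27 14:10:42
3. Recovery time: 2024-01-27 14:10:42 - 2024-01-27 14:06:00 = 282 seconds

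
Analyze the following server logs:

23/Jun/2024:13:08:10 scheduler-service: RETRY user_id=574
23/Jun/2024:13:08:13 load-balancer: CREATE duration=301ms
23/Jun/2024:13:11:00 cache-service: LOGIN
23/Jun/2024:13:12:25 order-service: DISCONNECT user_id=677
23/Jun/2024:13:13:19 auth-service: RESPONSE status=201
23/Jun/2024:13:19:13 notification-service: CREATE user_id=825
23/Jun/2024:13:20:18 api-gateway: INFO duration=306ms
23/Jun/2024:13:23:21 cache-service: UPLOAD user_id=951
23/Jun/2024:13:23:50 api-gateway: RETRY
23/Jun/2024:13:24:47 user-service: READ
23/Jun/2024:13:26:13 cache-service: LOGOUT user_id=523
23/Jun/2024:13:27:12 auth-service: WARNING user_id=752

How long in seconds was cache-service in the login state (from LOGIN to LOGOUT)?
913

To calculate state duration:

1. Find LOGIN event for cache-service: 23/Jun/2024:13:11:00
2. Find LOGOUT event for cache-service: 23/Jun/2024:13:26:13
3. Calculate duration: 23/Jun/2024:13:26:13 - 23/Jun/2024:13:11:00 = 913 seconds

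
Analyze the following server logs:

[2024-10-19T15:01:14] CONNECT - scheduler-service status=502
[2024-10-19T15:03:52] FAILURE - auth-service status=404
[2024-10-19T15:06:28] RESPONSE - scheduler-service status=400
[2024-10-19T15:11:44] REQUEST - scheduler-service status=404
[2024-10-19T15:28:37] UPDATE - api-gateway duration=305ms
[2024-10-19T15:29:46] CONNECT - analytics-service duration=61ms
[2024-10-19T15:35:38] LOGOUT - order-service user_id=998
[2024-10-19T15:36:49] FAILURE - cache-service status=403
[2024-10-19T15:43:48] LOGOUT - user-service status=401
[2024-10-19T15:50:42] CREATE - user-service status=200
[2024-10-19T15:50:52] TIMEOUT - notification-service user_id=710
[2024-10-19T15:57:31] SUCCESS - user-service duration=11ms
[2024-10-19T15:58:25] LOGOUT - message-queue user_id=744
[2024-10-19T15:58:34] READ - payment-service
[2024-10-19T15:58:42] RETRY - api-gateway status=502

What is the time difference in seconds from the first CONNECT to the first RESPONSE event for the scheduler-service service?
314

To find the time between events:

1. Locate the first CONNECT event for scheduler-service: 2024-10-19T15:01:14
2. Locate the first RESPONSE event for scheduler-service: 2024-10-19T15:06:28
3. Calculate the difference: 2024-10-19T15:06:28 - 2024-10-19T15:01:14 = 314 seconds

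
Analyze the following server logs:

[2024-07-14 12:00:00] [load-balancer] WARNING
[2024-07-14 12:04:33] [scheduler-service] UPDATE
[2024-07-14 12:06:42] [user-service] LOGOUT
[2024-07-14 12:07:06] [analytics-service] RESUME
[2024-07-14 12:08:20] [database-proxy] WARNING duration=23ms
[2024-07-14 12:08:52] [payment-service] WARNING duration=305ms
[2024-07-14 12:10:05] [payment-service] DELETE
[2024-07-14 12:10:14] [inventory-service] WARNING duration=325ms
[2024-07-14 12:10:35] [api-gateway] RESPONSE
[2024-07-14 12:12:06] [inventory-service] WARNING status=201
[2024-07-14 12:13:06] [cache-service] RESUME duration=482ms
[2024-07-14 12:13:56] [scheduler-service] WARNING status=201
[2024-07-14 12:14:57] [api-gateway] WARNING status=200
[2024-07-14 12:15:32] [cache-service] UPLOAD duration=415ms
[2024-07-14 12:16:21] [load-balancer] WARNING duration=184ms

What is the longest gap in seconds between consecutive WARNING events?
500

To find the longest gap:

1. Extract all WARNING events in chronological order
2. Calculate time differences between consecutive events
3. Find the maximum difference
4. Longest gap: 500 seconds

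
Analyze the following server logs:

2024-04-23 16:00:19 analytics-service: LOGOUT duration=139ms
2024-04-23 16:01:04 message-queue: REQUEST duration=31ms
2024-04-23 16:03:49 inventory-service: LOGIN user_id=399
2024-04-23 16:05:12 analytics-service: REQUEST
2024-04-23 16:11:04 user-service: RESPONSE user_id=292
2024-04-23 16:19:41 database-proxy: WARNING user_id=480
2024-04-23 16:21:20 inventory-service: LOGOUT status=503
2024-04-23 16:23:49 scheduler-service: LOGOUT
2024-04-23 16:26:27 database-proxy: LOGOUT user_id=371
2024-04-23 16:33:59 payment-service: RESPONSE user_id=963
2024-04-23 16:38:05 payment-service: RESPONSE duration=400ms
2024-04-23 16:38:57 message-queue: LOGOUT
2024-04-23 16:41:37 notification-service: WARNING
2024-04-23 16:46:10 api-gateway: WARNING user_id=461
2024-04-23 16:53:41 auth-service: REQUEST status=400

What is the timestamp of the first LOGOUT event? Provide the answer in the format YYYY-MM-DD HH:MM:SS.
2024-04-23 16:00:19

To find the first event:

1. Filter for all LOGOUT events
2. Sort by timestamp
3. Select the first one
4. Timestamp: 2024-04-23 16:00:19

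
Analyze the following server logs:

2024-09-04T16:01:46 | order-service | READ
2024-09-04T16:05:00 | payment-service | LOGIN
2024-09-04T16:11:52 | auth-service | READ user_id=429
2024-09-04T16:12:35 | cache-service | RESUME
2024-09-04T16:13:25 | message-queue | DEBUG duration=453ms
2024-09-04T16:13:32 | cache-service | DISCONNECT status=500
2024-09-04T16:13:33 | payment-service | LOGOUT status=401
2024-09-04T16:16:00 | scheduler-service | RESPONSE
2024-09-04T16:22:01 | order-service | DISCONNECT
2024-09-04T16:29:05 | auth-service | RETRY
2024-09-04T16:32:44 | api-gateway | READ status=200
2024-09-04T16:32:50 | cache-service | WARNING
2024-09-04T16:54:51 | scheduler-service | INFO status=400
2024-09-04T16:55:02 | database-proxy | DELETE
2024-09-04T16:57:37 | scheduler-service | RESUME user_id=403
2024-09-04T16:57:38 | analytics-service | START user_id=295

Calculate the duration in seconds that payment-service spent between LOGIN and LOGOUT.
513

To calculate state duration:

1. Find LOGIN event for payment-service: 2024-09-04T16:05:00
2. Find LOGOUT event for payment-service: 2024-09-04T16:13:33
3. Calculate duration: 2024-09-04T16:13:33 - 2024-09-04T16:05:00 = 513 seconds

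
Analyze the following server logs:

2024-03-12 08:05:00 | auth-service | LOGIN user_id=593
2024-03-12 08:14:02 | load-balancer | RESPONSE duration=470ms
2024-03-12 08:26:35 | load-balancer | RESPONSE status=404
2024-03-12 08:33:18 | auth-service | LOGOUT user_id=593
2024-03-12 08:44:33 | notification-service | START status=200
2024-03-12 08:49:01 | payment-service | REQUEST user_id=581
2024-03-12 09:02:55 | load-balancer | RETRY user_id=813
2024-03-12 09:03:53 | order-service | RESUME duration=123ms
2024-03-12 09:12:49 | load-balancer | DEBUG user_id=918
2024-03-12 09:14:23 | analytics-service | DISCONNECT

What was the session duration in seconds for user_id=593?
1698

To calculate session duration:

1. Find LOGIN event for user_id=593: 2024-03-12 08:05:00
2. Find LOGOUT event for user_id=593: 2024-03-12 08:33:18
3. Session duration: 2024-03-12 08:33:18 - 2024-03-12 08:05:00 = 1698 seconds (28 minutes)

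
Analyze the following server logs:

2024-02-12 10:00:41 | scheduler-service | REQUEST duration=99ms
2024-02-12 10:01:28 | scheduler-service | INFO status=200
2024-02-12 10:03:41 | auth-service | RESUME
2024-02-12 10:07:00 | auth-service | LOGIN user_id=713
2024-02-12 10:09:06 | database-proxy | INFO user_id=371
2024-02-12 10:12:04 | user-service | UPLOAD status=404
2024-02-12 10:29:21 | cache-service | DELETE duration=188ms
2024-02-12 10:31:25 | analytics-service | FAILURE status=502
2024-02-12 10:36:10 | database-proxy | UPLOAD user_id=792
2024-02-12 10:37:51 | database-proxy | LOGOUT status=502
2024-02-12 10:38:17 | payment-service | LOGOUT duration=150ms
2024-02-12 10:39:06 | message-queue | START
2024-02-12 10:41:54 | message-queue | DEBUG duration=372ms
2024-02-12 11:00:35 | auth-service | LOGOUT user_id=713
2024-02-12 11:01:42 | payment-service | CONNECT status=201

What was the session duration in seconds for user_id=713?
3215

To calculate session duration:

1. Find LOGIN event for user_id=713: 2024-02-12 10:07:00
2. Find LOGOUT event for user_id=713: 2024-02-12 11:00:35
3. Session duration: 2024-02-12 11:00:35 - 2024-02-12 10:07:00 = 3215 seconds (53 minutes)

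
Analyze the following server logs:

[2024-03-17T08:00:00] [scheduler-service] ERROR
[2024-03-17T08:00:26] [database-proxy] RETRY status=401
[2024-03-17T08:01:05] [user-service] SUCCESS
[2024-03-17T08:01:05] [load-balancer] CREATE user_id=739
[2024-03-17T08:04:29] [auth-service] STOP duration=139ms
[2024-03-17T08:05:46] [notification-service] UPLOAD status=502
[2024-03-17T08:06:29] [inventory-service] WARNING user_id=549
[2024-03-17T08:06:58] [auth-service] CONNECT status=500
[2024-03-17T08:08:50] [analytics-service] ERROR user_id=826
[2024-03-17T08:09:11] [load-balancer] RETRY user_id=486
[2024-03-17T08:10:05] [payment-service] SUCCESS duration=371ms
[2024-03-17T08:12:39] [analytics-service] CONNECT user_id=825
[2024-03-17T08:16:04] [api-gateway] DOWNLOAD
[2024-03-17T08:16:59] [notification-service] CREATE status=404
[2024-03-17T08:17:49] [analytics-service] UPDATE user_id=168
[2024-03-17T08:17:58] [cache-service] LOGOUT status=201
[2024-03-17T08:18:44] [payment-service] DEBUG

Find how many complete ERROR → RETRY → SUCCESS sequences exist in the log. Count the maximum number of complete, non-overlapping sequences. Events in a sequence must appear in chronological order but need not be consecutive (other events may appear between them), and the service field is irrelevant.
2

To count sequences:

1. Look for pattern: ERROR → RETRY → SUCCESS
2. Greedily scan the log in chronological order, matching each sequence element in turn (ignoring service)
3. Each time the full pattern completes, increment the count and restart matching from the next event
4. Complete non-overlapping sequences found: 2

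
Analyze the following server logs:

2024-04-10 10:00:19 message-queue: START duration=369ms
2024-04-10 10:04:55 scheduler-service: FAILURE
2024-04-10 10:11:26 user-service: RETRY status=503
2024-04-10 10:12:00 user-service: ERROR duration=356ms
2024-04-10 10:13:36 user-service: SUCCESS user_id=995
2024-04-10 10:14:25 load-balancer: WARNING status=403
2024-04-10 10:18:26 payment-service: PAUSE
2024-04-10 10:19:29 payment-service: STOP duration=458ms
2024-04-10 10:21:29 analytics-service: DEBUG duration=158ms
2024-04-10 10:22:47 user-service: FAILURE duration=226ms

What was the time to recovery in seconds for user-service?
96

To calculate recovery time:

1. Find ERROR event for user-service: 2024-04-10 10:12:00
2. Find next SUCCESS event for user-service: 2024-04-10 10:13:36
3. Recovery time: 2024-04-10 10:13:36 - 2024-04-10 10:12:00 = 96 seconds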